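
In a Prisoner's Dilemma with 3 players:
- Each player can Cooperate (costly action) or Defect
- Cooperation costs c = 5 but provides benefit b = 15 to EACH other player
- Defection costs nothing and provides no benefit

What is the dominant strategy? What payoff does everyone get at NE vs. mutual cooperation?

Dominant: Defect; NE payoff = 0; Coop payoff = 25

Work:
Defect dominates (saves cost c = 5, benefit to others is external)
NE: All defect → everyone gets 0
If all cooperate: each receives (2)×15 - 5 = 25
Social dilemma: 25 > 0 but NE gives 0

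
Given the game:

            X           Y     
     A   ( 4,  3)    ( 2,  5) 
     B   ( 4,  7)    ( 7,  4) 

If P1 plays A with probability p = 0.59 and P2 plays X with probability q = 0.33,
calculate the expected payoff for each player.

E[P1] = 4.0335, E[P2] = 4.6065

Work:
E[P1] = p·q·π₁(A,X) + p·(1-q)·π₁(A,Y) + (1-p)·q·π₁(B,X) + (1-p)·(1-q)·π₁(B,Y)
= 0.59·0.33·4 + 0.59·0.67·2 + 0.41·0.33·4 + 0.41·0.67·7
= 4.0335

E[P2] = 4.6065 (similar calculation)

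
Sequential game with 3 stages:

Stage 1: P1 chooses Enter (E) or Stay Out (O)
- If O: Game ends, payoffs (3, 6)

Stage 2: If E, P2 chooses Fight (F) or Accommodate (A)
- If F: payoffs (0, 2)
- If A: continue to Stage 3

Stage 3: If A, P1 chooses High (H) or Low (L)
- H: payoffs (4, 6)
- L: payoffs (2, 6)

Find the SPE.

SPE: (E, A, H); Outcome (4, 6)

Work:
Stage 3: P1 chooses H (4 vs 2)
Stage 2: P2: F->2, A->6 (anticipating H). Choose A
Stage 1: P1: O->3, E->4 (anticipating A, H). Choose E
SPE path: E -> A -> H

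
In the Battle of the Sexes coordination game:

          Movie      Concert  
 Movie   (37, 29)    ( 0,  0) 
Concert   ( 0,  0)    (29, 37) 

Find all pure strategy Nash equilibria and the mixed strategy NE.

Pure NE: (Movie, Movie) and (Concert, Concert); Mixed NE: p = 0.5606, q = 0.4394

Work:
Check pure NE:
(Movie, Movie): (37, 29) - no unilateral deviation beneficial
(Concert, Concert): (29, 37) - no unilateral deviation beneficial
Mixed NE: P1 plays Movie with p = 0.5606, P2 plays Movie with q = 0.4394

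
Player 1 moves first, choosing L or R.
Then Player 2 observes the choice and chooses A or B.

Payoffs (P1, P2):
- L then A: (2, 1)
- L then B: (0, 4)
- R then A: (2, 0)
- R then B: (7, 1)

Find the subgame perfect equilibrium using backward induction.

P1 plays R, P2 plays B after L and B after R; Payoff (7, 1)

Work:
Backward induction:
After L: P2 chooses B → P1 gets 0
After R: P2 chooses B → P1 gets 7
P1 chooses R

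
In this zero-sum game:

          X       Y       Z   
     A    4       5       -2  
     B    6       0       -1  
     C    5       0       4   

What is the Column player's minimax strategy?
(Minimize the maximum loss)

Column should play Z, value = 4

Work:
Column player minimizes Row's maximum payoff:
Column X: max payoff to Row = 6
Column Y: max payoff to Row = 5
Column Z: max payoff to Row = 4
Minimum is 4, achieved by column Z.
Minimax strategy: Z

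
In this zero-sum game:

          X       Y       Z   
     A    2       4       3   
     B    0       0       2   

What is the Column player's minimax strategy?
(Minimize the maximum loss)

Column should play X, value = 2

Work:
Column player minimizes Row's maximum payoff:
Column X: max payoff to Row = 2
Column Y: max payoff to Row = 4
Column Z: max payoff to Row = 3
Minimum is 2, achieved by column X.
Minimax strategy: X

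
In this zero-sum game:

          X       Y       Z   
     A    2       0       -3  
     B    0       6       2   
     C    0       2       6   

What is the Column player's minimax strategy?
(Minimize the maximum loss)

Column should play X, value = 2

Work:
Column player minimizes Row's maximum payoff:
Column X: max payoff to Row = 2
Column Y: max payoff to Row = 6
Column Z: max payoff to Row = 6
Minimum is 2, achieved by column X.
Minimax strategy: X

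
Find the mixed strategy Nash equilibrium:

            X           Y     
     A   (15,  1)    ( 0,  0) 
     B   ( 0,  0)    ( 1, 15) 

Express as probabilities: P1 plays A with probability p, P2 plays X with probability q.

p = 0.9375, q = 0.0625

Work:
Find probabilities that make opponent indifferent:
P2 chooses q to make P1 indifferent between A and B
P1 chooses p to make P2 indifferent between X and Y
Mixed NE: P1 plays (A: 0.9375, B: 0.0625), P2 plays (X: 0.0625, Y: 0.9375)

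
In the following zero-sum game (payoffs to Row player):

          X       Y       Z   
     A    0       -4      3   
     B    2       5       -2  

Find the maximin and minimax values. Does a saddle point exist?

Maximin = -2, Minimax = 2, Saddle: False

Work:
Row minimums: [-4, -2] → maximin = -2
Column maximums: [2, 5, 3] → minimax = 2
No saddle point (maximin ≠ minimax). Mixed strategy needed.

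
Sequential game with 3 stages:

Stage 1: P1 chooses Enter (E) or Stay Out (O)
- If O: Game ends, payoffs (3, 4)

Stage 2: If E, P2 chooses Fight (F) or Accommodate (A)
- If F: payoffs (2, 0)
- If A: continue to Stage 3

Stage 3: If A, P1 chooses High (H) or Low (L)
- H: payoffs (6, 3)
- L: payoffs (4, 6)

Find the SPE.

SPE: (E, A, H); Outcome (6, 3)

Work:
Stage 3: P1 chooses H (6 vs 4)
Stage 2: P2: F->0, A->3 (anticipating H). Choose A
Stage 1: P1: O->3, E->6 (anticipating A, H). Choose E
SPE path: E -> A -> H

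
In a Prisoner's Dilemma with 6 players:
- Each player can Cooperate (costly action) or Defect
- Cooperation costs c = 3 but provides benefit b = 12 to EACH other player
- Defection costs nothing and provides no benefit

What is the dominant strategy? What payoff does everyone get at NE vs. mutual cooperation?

Dominant: Defect; NE payoff = 0; Coop payoff = 57

Work:
Defect dominates (saves cost c = 3, benefit to others is external)
NE: All defect → everyone gets 0
If all cooperate: each receives (5)×12 - 3 = 57
Social dilemma: 57 > 0 but NE gives 0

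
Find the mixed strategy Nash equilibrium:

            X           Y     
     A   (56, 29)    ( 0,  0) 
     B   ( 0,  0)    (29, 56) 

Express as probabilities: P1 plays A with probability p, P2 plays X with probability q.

p = 0.6588, q = 0.3412

Work:
Find probabilities that make opponent indifferent:
P2 chooses q to make P1 indifferent between A and B
P1 chooses p to make P2 indifferent between X and Y
Mixed NE: P1 plays (A: 0.6588, B: 0.3412), P2 plays (X: 0.3412, Y: 0.6588)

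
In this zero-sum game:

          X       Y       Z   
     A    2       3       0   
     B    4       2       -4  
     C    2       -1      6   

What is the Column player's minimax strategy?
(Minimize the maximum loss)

Column should play Y, value = 3

Work:
Column player minimizes Row's maximum payoff:
Column X: max payoff to Row = 4
Column Y: max payoff to Row = 3
Column Z: max payoff to Row = 6
Minimum is 3, achieved by column Y.
Minimax strategy: Y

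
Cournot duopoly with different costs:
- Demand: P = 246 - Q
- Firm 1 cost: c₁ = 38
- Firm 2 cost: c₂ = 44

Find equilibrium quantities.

q₁* = 71.33, q₂* = 65.33

Work:
Reaction: q₁ = (246 - 38 - q₂)/2
Reaction: q₂ = (246 - 44 - q₁)/2
Solve simultaneously:
q₁* = (246 - 2×38 + 44)/3 = 71.33
q₂* = (246 - 2×44 + 38)/3 = 65.33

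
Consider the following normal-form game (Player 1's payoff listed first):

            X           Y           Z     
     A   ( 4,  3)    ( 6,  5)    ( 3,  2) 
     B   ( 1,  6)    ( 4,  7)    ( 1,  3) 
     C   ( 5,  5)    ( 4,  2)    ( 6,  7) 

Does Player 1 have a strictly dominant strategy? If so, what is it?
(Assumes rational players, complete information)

No strictly dominant strategy exists for Player 1

Work:
A strategy strictly dominates another if it gives a strictly higher payoff against every opponent action. Compare each pair of P1's strategies column-by-column:
  A vs B: [4 vs 1, 6 vs 4, 3 vs 1] → A strictly dominates B
  A vs C: [4 vs 5, 6 vs 4, 3 vs 6] → A does not strictly dominate C (column X: 4 ≤ 5)
  B vs A: [1 vs 4, 4 vs 6, 1 vs 3] → B does not strictly dominate A (column X: 1 ≤ 4)
  B vs C: [1 vs 5, 4 vs 4, 1 vs 6] → B does not strictly dominate C (column X: 1 ≤ 5)
  C vs A: [5 vs 4, 4 vs 6, 6 vs 3] → C does not strictly dominate A (column Y: 4 ≤ 6)
  C vs B: [5 vs 1, 4 vs 4, 6 vs 1] → C does not strictly dominate B (column Y: 4 ≤ 4)
No single strategy strictly dominates all others → no strictly dominant strategy.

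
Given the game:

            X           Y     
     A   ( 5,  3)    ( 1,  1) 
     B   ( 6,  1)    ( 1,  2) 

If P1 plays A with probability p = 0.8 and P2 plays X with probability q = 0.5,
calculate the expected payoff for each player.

E[P1] = 3.1, E[P2] = 1.9

Work:
E[P1] = p·q·π₁(A,X) + p·(1-q)·π₁(A,Y) + (1-p)·q·π₁(B,X) + (1-p)·(1-q)·π₁(B,Y)
= 0.8·0.5·5 + 0.8·0.5·1 + 0.2·0.5·6 + 0.2·0.5·1
= 3.1

E[P2] = 1.9 (similar calculation)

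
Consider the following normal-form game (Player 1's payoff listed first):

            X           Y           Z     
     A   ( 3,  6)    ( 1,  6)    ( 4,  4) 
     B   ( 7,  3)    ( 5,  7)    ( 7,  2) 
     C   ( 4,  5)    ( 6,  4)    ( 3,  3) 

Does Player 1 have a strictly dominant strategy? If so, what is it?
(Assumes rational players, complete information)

No strictly dominant strategy exists for Player 1

Work:
A strategy strictly dominates another if it gives a strictly higher payoff against every opponent action. Compare each pair of P1's strategies column-by-column:
  A vs B: [3 vs 7, 1 vs 5, 4 vs 7] → A does not strictly dominate B (column X: 3 ≤ 7)
  A vs C: [3 vs 4, 1 vs 6, 4 vs 3] → A does not strictly dominate C (column X: 3 ≤ 4)
  B vs A: [7 vs 3, 5 vs 1, 7 vs 4] → B strictly dominates A
  B vs C: [7 vs 4, 5 vs 6, 7 vs 3] → B does not strictly dominate C (column Y: 5 ≤ 6)
  C vs A: [4 vs 3, 6 vs 1, 3 vs 4] → C does not strictly dominate A (column Z: 3 ≤ 4)
  C vs B: [4 vs 7, 6 vs 5, 3 vs 7] → C does not strictly dominate B (column X: 4 ≤ 7)
No single strategy strictly dominates all others → no strictly dominant strategy.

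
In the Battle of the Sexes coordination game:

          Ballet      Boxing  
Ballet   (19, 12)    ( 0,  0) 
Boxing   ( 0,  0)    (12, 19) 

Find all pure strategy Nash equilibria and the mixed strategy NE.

Pure NE: (Ballet, Ballet) and (Boxing, Boxing); Mixed NE: p = 0.6129, q = 0.3871

Work:
Check pure NE:
(Ballet, Ballet): (19, 12) - no unilateral deviation beneficial
(Boxing, Boxing): (12, 19) - no unilateral deviation beneficial
Mixed NE: P1 plays Ballet with p = 0.6129, P2 plays Ballet with q = 0.3871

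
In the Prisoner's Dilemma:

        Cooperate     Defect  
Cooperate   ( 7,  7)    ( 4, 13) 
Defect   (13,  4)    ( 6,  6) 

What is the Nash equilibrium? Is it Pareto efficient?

(Defect, Defect) is NE; not Pareto efficient

Work:
Defect dominates Cooperate for both players:
If P2 cooperates: Defect (13) > Cooperate (7)
If P2 defects: Defect (6) > Cooperate (4)
NE: (Defect, Defect) with payoff (6, 6)
But (Cooperate, Cooperate) = (7, 7) Pareto dominates (6, 6)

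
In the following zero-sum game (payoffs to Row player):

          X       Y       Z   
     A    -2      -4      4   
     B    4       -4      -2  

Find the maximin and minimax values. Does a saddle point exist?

Maximin = -4, Minimax = -4, Saddle: True

Work:
Row minimums: [-4, -4] → maximin = -4
Column maximums: [4, -4, 4] → minimax = -4
Saddle point exists! Game value = -4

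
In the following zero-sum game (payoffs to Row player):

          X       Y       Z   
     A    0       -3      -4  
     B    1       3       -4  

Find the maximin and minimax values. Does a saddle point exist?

Maximin = -4, Minimax = -4, Saddle: True

Work:
Row minimums: [-4, -4] → maximin = -4
Column maximums: [1, 3, -4] → minimax = -4
Saddle point exists! Game value = -4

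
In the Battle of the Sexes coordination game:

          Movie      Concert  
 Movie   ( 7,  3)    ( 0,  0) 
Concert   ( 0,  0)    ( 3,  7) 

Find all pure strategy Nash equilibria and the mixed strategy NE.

Pure NE: (Movie, Movie) and (Concert, Concert); Mixed NE: p = 0.7, q = 0.3

Work:
Check pure NE:
(Movie, Movie): (7, 3) - no unilateral deviation beneficial
(Concert, Concert): (3, 7) - no unilateral deviation beneficial
Mixed NE: P1 plays Movie with p = 0.7, P2 plays Movie with q = 0.3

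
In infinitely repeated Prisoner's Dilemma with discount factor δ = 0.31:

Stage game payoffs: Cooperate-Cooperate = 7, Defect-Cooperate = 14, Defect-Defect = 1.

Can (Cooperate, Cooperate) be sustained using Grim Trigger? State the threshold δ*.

δ* = 0.5385; since δ = 0.31 < 0.5385, cooperation cannot be sustained

Work:
For Grim Trigger:
Cooperate forever: 7/(1-δ)
Defect then punished: 14 + 1·δ/(1-δ)
Need: 7/(1-δ) ≥ 14 + 1·δ/(1-δ)
Solving: δ ≥ (T-R)/(T-P) = (14-7)/(14-1) = 0.5385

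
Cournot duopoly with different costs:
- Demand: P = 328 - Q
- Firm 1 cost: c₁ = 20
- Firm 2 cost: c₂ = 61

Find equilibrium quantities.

q₁* = 116.33, q₂* = 75.33

Work:
Reaction: q₁ = (328 - 20 - q₂)/2
Reaction: q₂ = (328 - 61 - q₁)/2
Solve simultaneously:
q₁* = (328 - 2×20 + 61)/3 = 116.33
q₂* = (328 - 2×61 + 20)/3 = 75.33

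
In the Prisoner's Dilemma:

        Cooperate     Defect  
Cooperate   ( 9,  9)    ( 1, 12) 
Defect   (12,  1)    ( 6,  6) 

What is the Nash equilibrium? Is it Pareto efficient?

(Defect, Defect) is NE; not Pareto efficient

Work:
Defect dominates Cooperate for both players:
If P2 cooperates: Defect (12) > Cooperate (9)
If P2 defects: Defect (6) > Cooperate (1)
NE: (Defect, Defect) with payoff (6, 6)
But (Cooperate, Cooperate) = (9, 9) Pareto dominates (6, 6)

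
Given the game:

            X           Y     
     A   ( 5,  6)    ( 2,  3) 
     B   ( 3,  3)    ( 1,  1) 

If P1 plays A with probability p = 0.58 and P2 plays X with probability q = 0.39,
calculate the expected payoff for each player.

E[P1] = 2.5862, E[P2] = 3.1662

Work:
E[P1] = p·q·π₁(A,X) + p·(1-q)·π₁(A,Y) + (1-p)·q·π₁(B,X) + (1-p)·(1-q)·π₁(B,Y)
= 0.58·0.39·5 + 0.58·0.61·2 + 0.42·0.39·3 + 0.42·0.61·1
= 2.5862

E[P2] = 3.1662 (similar calculation)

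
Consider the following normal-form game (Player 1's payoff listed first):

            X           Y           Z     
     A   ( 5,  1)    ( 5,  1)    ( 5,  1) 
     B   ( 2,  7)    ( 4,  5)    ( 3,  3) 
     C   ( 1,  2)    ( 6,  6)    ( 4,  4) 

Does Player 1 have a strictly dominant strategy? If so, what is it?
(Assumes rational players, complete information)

No strictly dominant strategy exists for Player 1

Work:
A strategy strictly dominates another if it gives a strictly higher payoff against every opponent action. Compare each pair of P1's strategies column-by-column:
  A vs B: [5 vs 2, 5 vs 4, 5 vs 3] → A strictly dominates B
  A vs C: [5 vs 1, 5 vs 6, 5 vs 4] → A does not strictly dominate C (column Y: 5 ≤ 6)
  B vs A: [2 vs 5, 4 vs 5, 3 vs 5] → B does not strictly dominate A (column X: 2 ≤ 5)
  B vs C: [2 vs 1, 4 vs 6, 3 vs 4] → B does not strictly dominate C (column Y: 4 ≤ 6)
  C vs A: [1 vs 5, 6 vs 5, 4 vs 5] → C does not strictly dominate A (column X: 1 ≤ 5)
  C vs B: [1 vs 2, 6 vs 4, 4 vs 3] → C does not strictly dominate B (column X: 1 ≤ 2)
No single strategy strictly dominates all others → no strictly dominant strategy.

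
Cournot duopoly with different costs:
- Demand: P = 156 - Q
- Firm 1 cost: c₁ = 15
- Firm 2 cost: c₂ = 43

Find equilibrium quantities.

q₁* = 56.33, q₂* = 28.33

Work:
Reaction: q₁ = (156 - 15 - q₂)/2
Reaction: q₂ = (156 - 43 - q₁)/2
Solve simultaneously:
q₁* = (156 - 2×15 + 43)/3 = 56.33
q₂* = (156 - 2×43 + 15)/3 = 28.33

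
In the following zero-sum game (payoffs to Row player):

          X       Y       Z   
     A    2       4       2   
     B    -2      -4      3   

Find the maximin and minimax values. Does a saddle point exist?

Maximin = 2, Minimax = 2, Saddle: True

Work:
Row minimums: [2, -4] → maximin = 2
Column maximums: [2, 4, 3] → minimax = 2
Saddle point exists! Game value = 2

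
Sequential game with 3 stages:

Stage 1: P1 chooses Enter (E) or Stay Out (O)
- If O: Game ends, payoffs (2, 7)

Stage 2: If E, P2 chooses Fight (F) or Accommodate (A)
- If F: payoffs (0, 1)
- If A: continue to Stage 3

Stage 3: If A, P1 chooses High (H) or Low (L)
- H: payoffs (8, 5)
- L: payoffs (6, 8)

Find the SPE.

SPE: (E, A, H); Outcome (8, 5)

Work:
Stage 3: P1 chooses H (8 vs 6)
Stage 2: P2: F->1, A->5 (anticipating H). Choose A
Stage 1: P1: O->2, E->8 (anticipating A, H). Choose E
SPE path: E -> A -> H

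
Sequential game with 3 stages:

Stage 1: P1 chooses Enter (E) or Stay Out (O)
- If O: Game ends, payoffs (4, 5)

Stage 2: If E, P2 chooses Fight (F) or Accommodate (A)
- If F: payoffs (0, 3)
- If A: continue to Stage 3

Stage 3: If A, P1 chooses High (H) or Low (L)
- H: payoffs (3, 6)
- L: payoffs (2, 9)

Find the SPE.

SPE: (O, A, H); Outcome (4, 5)

Work:
Stage 3: P1 chooses H (3 vs 2)
Stage 2: P2: F->3, A->6 (anticipating H). Choose A
Stage 1: P1: O->4, E->3 (anticipating A, H). Choose O
SPE path: O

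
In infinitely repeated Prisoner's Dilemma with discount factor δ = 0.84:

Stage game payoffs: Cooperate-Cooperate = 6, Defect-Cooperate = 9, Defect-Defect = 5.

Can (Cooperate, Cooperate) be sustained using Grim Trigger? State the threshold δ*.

δ* = 0.75; since δ = 0.84 ≥ 0.75, cooperation can be sustained

Work:
For Grim Trigger:
Cooperate forever: 6/(1-δ)
Defect then punished: 9 + 5·δ/(1-δ)
Need: 6/(1-δ) ≥ 9 + 5·δ/(1-δ)
Solving: δ ≥ (T-R)/(T-P) = (9-6)/(9-5) = 0.75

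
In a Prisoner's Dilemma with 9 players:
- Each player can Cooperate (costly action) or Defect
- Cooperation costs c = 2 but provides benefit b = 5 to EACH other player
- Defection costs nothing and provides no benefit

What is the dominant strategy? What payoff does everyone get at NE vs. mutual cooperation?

Dominant: Defect; NE payoff = 0; Coop payoff = 38

Work:
Defect dominates (saves cost c = 2, benefit to others is external)
NE: All defect → everyone gets 0
If all cooperate: each receives (8)×5 - 2 = 38
Social dilemma: 38 > 0 but NE gives 0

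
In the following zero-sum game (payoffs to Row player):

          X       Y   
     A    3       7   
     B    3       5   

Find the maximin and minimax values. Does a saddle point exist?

Maximin = 3, Minimax = 3, Saddle: True

Work:
Row minimums: [3, 3] → maximin = 3
Column maximums: [3, 7] → minimax = 3
Saddle point exists! Game value = 3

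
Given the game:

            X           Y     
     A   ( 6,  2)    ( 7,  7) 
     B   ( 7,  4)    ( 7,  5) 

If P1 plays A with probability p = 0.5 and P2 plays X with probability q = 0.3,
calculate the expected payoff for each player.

E[P1] = 6.85, E[P2] = 5.1

Work:
E[P1] = p·q·π₁(A,X) + p·(1-q)·π₁(A,Y) + (1-p)·q·π₁(B,X) + (1-p)·(1-q)·π₁(B,Y)
= 0.5·0.3·6 + 0.5·0.7·7 + 0.5·0.3·7 + 0.5·0.7·7
= 6.85

E[P2] = 5.1 (similar calculation)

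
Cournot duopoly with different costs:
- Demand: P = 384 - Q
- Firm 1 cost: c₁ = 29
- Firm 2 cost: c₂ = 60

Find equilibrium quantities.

q₁* = 128.67, q₂* = 97.67

Work:
Reaction: q₁ = (384 - 29 - q₂)/2
Reaction: q₂ = (384 - 60 - q₁)/2
Solve simultaneously:
q₁* = (384 - 2×29 + 60)/3 = 128.67
q₂* = (384 - 2×60 + 29)/3 = 97.67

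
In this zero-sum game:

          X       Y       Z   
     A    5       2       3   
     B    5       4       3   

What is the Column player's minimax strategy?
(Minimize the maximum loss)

Column should play Z, value = 3

Work:
Column player minimizes Row's maximum payoff:
Column X: max payoff to Row = 5
Column Y: max payoff to Row = 4
Column Z: max payoff to Row = 3
Minimum is 3, achieved by column Z.
Minimax strategy: Z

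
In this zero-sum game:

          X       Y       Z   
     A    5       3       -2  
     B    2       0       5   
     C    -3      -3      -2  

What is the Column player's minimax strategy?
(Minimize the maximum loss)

Column should play Y, value = 3

Work:
Column player minimizes Row's maximum payoff:
Column X: max payoff to Row = 5
Column Y: max payoff to Row = 3
Column Z: max payoff to Row = 5
Minimum is 3, achieved by column Y.
Minimax strategy: Y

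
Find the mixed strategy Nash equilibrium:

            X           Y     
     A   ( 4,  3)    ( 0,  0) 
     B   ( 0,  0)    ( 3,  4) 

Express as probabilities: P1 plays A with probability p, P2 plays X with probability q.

p = 0.5714, q = 0.4286

Work:
Find probabilities that make opponent indifferent:
P2 chooses q to make P1 indifferent between A and B
P1 chooses p to make P2 indifferent between X and Y
Mixed NE: P1 plays (A: 0.5714, B: 0.4286), P2 plays (X: 0.4286, Y: 0.5714)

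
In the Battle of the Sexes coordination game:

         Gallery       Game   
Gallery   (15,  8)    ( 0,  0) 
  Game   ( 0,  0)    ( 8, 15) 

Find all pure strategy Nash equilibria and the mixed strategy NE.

Pure NE: (Gallery, Gallery) and (Game, Game); Mixed NE: p = 0.6522, q = 0.3478

Work:
Check pure NE:
(Gallery, Gallery): (15, 8) - no unilateral deviation beneficial
(Game, Game): (8, 15) - no unilateral deviation beneficial
Mixed NE: P1 plays Gallery with p = 0.6522, P2 plays Gallery with q = 0.3478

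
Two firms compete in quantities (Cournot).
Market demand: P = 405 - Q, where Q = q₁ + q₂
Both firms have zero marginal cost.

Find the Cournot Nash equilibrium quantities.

q₁* = q₂* = 135.0; P* = 135.0

Work:
Profit: π_i = P·q_i = (a - q_i - q_j)·q_i
FOC: ∂π_i/∂q_i = a - 2q_i - q_j = 0
Reaction function: q_i = (405 - q_j)/2
Symmetry: q* = 405/3 = 135.0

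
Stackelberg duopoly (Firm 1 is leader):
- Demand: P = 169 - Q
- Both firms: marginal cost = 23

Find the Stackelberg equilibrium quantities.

q₁* (leader) = 73.0, q₂* (follower) = 36.5

Work:
Follower's reaction: q₂ = (a - c - q₁)/2
Leader substitutes: π₁ = q₁·(a - q₁ - (a-c-q₁)/2 - c)
FOC: q₁* = (169 - 23)/2 = 73.00
Then: q₂* = (169 - 23 - 73.0)/2 = 36.50
Leader has first-mover advantage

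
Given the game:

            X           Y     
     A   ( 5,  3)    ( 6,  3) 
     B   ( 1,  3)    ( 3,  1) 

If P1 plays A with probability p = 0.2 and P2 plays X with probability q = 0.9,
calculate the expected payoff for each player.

E[P1] = 1.98, E[P2] = 2.84

Work:
E[P1] = p·q·π₁(A,X) + p·(1-q)·π₁(A,Y) + (1-p)·q·π₁(B,X) + (1-p)·(1-q)·π₁(B,Y)
= 0.2·0.9·5 + 0.2·0.1·6 + 0.8·0.9·1 + 0.8·0.1·3
= 1.98

E[P2] = 2.84 (similar calculation)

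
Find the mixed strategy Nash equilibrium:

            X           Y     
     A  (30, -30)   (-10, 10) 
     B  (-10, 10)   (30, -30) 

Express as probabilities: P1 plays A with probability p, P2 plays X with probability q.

p = 0.5, q = 0.5

Work:
Find probabilities that make opponent indifferent:
P2 chooses q to make P1 indifferent between A and B
P1 chooses p to make P2 indifferent between X and Y
Mixed NE: P1 plays (A: 0.5, B: 0.5), P2 plays (X: 0.5, Y: 0.5)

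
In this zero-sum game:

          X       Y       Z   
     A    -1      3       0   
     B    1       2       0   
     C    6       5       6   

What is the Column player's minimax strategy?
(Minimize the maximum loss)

Column should play Y, value = 5

Work:
Column player minimizes Row's maximum payoff:
Column X: max payoff to Row = 6
Column Y: max payoff to Row = 5
Column Z: max payoff to Row = 6
Minimum is 5, achieved by column Y.
Minimax strategy: Y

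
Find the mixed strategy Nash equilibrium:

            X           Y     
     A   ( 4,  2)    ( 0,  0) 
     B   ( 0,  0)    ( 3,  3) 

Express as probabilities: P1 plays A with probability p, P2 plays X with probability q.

p = 0.6, q = 0.4286

Work:
Find probabilities that make opponent indifferent:
P2 chooses q to make P1 indifferent between A and B
P1 chooses p to make P2 indifferent between X and Y
Mixed NE: P1 plays (A: 0.6, B: 0.4), P2 plays (X: 0.4286, Y: 0.5714)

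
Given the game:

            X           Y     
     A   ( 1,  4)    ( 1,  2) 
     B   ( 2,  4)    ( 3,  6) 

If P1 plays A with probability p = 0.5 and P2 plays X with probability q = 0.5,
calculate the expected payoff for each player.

E[P1] = 1.75, E[P2] = 4.0

Work:
E[P1] = p·q·π₁(A,X) + p·(1-q)·π₁(A,Y) + (1-p)·q·π₁(B,X) + (1-p)·(1-q)·π₁(B,Y)
= 0.5·0.5·1 + 0.5·0.5·1 + 0.5·0.5·2 + 0.5·0.5·3
= 1.75

E[P2] = 4.0 (similar calculation)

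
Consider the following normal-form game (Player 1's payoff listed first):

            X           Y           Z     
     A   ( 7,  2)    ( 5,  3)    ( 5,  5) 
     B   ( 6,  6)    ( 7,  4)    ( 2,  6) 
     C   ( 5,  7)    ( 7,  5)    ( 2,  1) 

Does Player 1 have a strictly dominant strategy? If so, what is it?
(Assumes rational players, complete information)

No strictly dominant strategy exists for Player 1

Work:
A strategy strictly dominates another if it gives a strictly higher payoff against every opponent action. Compare each pair of P1's strategies column-by-column:
  A vs B: [7 vs 6, 5 vs 7, 5 vs 2] → A does not strictly dominate B (column Y: 5 ≤ 7)
  A vs C: [7 vs 5, 5 vs 7, 5 vs 2] → A does not strictly dominate C (column Y: 5 ≤ 7)
  B vs A: [6 vs 7, 7 vs 5, 2 vs 5] → B does not strictly dominate A (column X: 6 ≤ 7)
  B vs C: [6 vs 5, 7 vs 7, 2 vs 2] → B does not strictly dominate C (column Y: 7 ≤ 7)
  C vs A: [5 vs 7, 7 vs 5, 2 vs 5] → C does not strictly dominate A (column X: 5 ≤ 7)
  C vs B: [5 vs 6, 7 vs 7, 2 vs 2] → C does not strictly dominate B (column X: 5 ≤ 6)
No single strategy strictly dominates all others → no strictly dominant strategy.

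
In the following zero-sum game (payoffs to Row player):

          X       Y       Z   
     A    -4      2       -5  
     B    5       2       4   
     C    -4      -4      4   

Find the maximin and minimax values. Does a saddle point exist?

Maximin = 2, Minimax = 2, Saddle: True

Work:
Row minimums: [-5, 2, -4] → maximin = 2
Column maximums: [5, 2, 4] → minimax = 2
Saddle point exists! Game value = 2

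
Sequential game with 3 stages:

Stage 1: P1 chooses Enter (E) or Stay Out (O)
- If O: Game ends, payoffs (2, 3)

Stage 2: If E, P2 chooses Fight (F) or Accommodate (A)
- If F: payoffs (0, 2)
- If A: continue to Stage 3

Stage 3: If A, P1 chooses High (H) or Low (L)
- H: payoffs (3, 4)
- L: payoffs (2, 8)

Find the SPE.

SPE: (E, A, H); Outcome (3, 4)

Work:
Stage 3: P1 chooses H (3 vs 2)
Stage 2: P2: F->2, A->4 (anticipating H). Choose A
Stage 1: P1: O->2, E->3 (anticipating A, H). Choose E
SPE path: E -> A -> H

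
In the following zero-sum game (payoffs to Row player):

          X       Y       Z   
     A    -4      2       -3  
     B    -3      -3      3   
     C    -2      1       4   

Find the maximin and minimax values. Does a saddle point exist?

Maximin = -2, Minimax = -2, Saddle: True

Work:
Row minimums: [-4, -3, -2] → maximin = -2
Column maximums: [-2, 2, 4] → minimax = -2
Saddle point exists! Game value = -2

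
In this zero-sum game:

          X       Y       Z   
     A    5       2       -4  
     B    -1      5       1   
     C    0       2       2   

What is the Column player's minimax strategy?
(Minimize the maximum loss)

Column should play Z, value = 2

Work:
Column player minimizes Row's maximum payoff:
Column X: max payoff to Row = 5
Column Y: max payoff to Row = 5
Column Z: max payoff to Row = 2
Minimum is 2, achieved by column Z.
Minimax strategy: Z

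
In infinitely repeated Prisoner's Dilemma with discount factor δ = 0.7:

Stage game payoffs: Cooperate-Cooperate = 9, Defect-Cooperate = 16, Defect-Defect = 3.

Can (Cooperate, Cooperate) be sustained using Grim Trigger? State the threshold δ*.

δ* = 0.5385; since δ = 0.7 ≥ 0.5385, cooperation can be sustained

Work:
For Grim Trigger:
Cooperate forever: 9/(1-δ)
Defect then punished: 16 + 3·δ/(1-δ)
Need: 9/(1-δ) ≥ 16 + 3·δ/(1-δ)
Solving: δ ≥ (T-R)/(T-P) = (16-9)/(16-3) = 0.5385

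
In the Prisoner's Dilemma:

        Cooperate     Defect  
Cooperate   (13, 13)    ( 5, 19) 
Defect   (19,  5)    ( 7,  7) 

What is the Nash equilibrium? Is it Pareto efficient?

(Defect, Defect) is NE; not Pareto efficient

Work:
Defect dominates Cooperate for both players:
If P2 cooperates: Defect (19) > Cooperate (13)
If P2 defects: Defect (7) > Cooperate (5)
NE: (Defect, Defect) with payoff (7, 7)
But (Cooperate, Cooperate) = (13, 13) Pareto dominates (7, 7)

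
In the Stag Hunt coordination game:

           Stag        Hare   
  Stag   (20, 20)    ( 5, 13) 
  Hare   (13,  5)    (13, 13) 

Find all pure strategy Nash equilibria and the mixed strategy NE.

Pure NE: (Stag, Stag) and (Hare, Hare); Mixed NE: p = 0.5333, q = 0.5333

Work:
Check pure NE:
(Stag, Stag): (20, 20) - no unilateral deviation beneficial
(Hare, Hare): (13, 13) - no unilateral deviation beneficial
Mixed NE: P1 plays Stag with p = 0.5333, P2 plays Stag with q = 0.5333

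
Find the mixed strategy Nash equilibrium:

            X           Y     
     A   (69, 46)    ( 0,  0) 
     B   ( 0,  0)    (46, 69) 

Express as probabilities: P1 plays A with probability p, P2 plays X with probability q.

p = 0.6, q = 0.4

Work:
Find probabilities that make opponent indifferent:
P2 chooses q to make P1 indifferent between A and B
P1 chooses p to make P2 indifferent between X and Y
Mixed NE: P1 plays (A: 0.6, B: 0.4), P2 plays (X: 0.4, Y: 0.6)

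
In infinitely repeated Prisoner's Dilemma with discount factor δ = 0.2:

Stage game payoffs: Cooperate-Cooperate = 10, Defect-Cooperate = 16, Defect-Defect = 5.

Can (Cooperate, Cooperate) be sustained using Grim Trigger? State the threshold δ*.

δ* = 0.5455; since δ = 0.2 < 0.5455, cooperation cannot be sustained

Work:
For Grim Trigger:
Cooperate forever: 10/(1-δ)
Defect then punished: 16 + 5·δ/(1-δ)
Need: 10/(1-δ) ≥ 16 + 5·δ/(1-δ)
Solving: δ ≥ (T-R)/(T-P) = (16-10)/(16-5) = 0.5455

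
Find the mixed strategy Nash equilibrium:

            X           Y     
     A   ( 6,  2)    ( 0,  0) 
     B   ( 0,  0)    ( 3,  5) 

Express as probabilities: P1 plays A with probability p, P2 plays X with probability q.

p = 0.7143, q = 0.3333

Work:
Find probabilities that make opponent indifferent:
P2 chooses q to make P1 indifferent between A and B
P1 chooses p to make P2 indifferent between X and Y
Mixed NE: P1 plays (A: 0.7143, B: 0.2857), P2 plays (X: 0.3333, Y: 0.6667)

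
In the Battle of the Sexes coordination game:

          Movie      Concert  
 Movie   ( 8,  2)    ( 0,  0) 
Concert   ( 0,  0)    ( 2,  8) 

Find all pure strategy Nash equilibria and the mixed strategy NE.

Pure NE: (Movie, Movie) and (Concert, Concert); Mixed NE: p = 0.8, q = 0.2

Work:
Check pure NE:
(Movie, Movie): (8, 2) - no unilateral deviation beneficial
(Concert, Concert): (2, 8) - no unilateral deviation beneficial
Mixed NE: P1 plays Movie with p = 0.8, P2 plays Movie with q = 0.2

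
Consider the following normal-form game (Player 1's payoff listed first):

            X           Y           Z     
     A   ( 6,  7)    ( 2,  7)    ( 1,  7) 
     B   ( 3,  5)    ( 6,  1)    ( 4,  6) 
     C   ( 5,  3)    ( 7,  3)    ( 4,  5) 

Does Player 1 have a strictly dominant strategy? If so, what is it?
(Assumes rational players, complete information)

No strictly dominant strategy exists for Player 1

Work:
A strategy strictly dominates another if it gives a strictly higher payoff against every opponent action. Compare each pair of P1's strategies column-by-column:
  A vs B: [6 vs 3, 2 vs 6, 1 vs 4] → A does not strictly dominate B (column Y: 2 ≤ 6)
  A vs C: [6 vs 5, 2 vs 7, 1 vs 4] → A does not strictly dominate C (column Y: 2 ≤ 7)
  B vs A: [3 vs 6, 6 vs 2, 4 vs 1] → B does not strictly dominate A (column X: 3 ≤ 6)
  B vs C: [3 vs 5, 6 vs 7, 4 vs 4] → B does not strictly dominate C (column X: 3 ≤ 5)
  C vs A: [5 vs 6, 7 vs 2, 4 vs 1] → C does not strictly dominate A (column X: 5 ≤ 6)
  C vs B: [5 vs 3, 7 vs 6, 4 vs 4] → C does not strictly dominate B (column Z: 4 ≤ 4)
No single strategy strictly dominates all others → no strictly dominant strategy.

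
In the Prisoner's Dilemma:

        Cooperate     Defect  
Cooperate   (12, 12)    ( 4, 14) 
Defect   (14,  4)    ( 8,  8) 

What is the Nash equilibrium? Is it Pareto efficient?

(Defect, Defect) is NE; not Pareto efficient

Work:
Defect dominates Cooperate for both players:
If P2 cooperates: Defect (14) > Cooperate (12)
If P2 defects: Defect (8) > Cooperate (4)
NE: (Defect, Defect) with payoff (8, 8)
But (Cooperate, Cooperate) = (12, 12) Pareto dominates (8, 8)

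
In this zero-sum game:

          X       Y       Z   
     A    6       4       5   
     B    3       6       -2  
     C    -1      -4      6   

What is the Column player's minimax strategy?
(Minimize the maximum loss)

Column should play X or Y or Z (all achieve the minimum), value = 6

Work:
Column player minimizes Row's maximum payoff:
Column X: max payoff to Row = 6
Column Y: max payoff to Row = 6
Column Z: max payoff to Row = 6
Minimum is 6, achieved by columns X, Y, Z (tied).
Each of X or Y or Z is a minimax strategy.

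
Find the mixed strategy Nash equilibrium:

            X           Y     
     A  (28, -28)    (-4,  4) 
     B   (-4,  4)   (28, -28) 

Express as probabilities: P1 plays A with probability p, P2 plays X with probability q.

p = 0.5, q = 0.5

Work:
Find probabilities that make opponent indifferent:
P2 chooses q to make P1 indifferent between A and B
P1 chooses p to make P2 indifferent between X and Y
Mixed NE: P1 plays (A: 0.5, B: 0.5), P2 plays (X: 0.5, Y: 0.5)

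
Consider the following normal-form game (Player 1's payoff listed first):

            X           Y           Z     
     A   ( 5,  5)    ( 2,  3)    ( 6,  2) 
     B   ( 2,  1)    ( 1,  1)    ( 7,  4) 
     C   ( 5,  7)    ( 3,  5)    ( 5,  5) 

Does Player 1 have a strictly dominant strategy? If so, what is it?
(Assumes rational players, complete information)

No strictly dominant strategy exists for Player 1

Work:
A strategy strictly dominates another if it gives a strictly higher payoff against every opponent action. Compare each pair of P1's strategies column-by-column:
  A vs B: [5 vs 2, 2 vs 1, 6 vs 7] → A does not strictly dominate B (column Z: 6 ≤ 7)
  A vs C: [5 vs 5, 2 vs 3, 6 vs 5] → A does not strictly dominate C (column X: 5 ≤ 5)
  B vs A: [2 vs 5, 1 vs 2, 7 vs 6] → B does not strictly dominate A (column X: 2 ≤ 5)
  B vs C: [2 vs 5, 1 vs 3, 7 vs 5] → B does not strictly dominate C (column X: 2 ≤ 5)
  C vs A: [5 vs 5, 3 vs 2, 5 vs 6] → C does not strictly dominate A (column X: 5 ≤ 5)
  C vs B: [5 vs 2, 3 vs 1, 5 vs 7] → C does not strictly dominate B (column Z: 5 ≤ 7)
No single strategy strictly dominates all others → no strictly dominant strategy.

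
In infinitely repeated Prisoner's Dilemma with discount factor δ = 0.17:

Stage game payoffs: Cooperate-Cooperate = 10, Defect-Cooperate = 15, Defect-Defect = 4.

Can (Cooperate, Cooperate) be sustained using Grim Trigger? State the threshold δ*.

δ* = 0.4545; since δ = 0.17 < 0.4545, cooperation cannot be sustained

Work:
For Grim Trigger:
Cooperate forever: 10/(1-δ)
Defect then punished: 15 + 4·δ/(1-δ)
Need: 10/(1-δ) ≥ 15 + 4·δ/(1-δ)
Solving: δ ≥ (T-R)/(T-P) = (15-10)/(15-4) = 0.4545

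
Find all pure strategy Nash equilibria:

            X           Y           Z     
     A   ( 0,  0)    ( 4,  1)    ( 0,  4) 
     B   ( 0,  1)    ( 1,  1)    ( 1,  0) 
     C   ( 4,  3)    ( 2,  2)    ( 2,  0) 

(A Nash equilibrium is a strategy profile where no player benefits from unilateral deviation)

Nash equilibrium: (C, X)

Work:
Best responses:
  P1 vs X: payoffs [0, 0, 4] → best response C (payoff 4)
  P1 vs Y: payoffs [4, 1, 2] → best response A (payoff 4)
  P1 vs Z: payoffs [0, 1, 2] → best response C (payoff 2)
  P2 vs A: payoffs [0, 1, 4] → best response Z (payoff 4)
  P2 vs B: payoffs [1, 1, 0] → best response X/Y (payoff 1)
  P2 vs C: payoffs [3, 2, 0] → best response X (payoff 3)
Mutual best responses: (C,X) → Nash equilibria.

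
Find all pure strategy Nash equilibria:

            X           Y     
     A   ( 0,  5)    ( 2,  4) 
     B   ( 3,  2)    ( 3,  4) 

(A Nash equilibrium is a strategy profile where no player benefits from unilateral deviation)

Nash equilibrium: (B, Y)

Work:
Best responses:
  P1 vs X: payoffs [0, 3] → best response B (payoff 3)
  P1 vs Y: payoffs [2, 3] → best response B (payoff 3)
  P2 vs A: payoffs [5, 4] → best response X (payoff 5)
  P2 vs B: payoffs [2, 4] → best response Y (payoff 4)
Mutual best responses: (B,Y) → Nash equilibria.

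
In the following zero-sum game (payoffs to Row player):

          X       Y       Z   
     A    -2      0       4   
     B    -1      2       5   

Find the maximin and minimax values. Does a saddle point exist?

Maximin = -1, Minimax = -1, Saddle: True

Work:
Row minimums: [-2, -1] → maximin = -1
Column maximums: [-1, 2, 5] → minimax = -1
Saddle point exists! Game value = -1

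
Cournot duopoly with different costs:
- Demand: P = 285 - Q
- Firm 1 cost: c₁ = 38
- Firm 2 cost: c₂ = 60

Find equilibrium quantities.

q₁* = 89.67, q₂* = 67.67

Work:
Reaction: q₁ = (285 - 38 - q₂)/2
Reaction: q₂ = (285 - 60 - q₁)/2
Solve simultaneously:
q₁* = (285 - 2×38 + 60)/3 = 89.67
q₂* = (285 - 2×60 + 38)/3 = 67.67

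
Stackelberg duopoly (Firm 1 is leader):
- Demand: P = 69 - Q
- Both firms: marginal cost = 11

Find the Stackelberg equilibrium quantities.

q₁* (leader) = 29.0, q₂* (follower) = 14.5

Work:
Follower's reaction: q₂ = (a - c - q₁)/2
Leader substitutes: π₁ = q₁·(a - q₁ - (a-c-q₁)/2 - c)
FOC: q₁* = (69 - 11)/2 = 29.00
Then: q₂* = (69 - 11 - 29.0)/2 = 14.50
Leader has first-mover advantage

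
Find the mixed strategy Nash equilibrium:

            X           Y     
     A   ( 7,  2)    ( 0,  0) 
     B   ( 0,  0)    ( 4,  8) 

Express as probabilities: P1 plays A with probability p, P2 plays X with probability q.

p = 0.8, q = 0.3636

Work:
Find probabilities that make opponent indifferent:
P2 chooses q to make P1 indifferent between A and B
P1 chooses p to make P2 indifferent between X and Y
Mixed NE: P1 plays (A: 0.8, B: 0.2), P2 plays (X: 0.3636, Y: 0.6364)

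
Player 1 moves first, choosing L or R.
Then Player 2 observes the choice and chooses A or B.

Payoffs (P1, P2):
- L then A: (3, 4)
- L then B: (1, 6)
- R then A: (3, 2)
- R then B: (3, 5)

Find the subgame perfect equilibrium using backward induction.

P1 plays R, P2 plays B after L and B after R; Payoff (3, 5)

Work:
Backward induction:
After L: P2 chooses B → P1 gets 1
After R: P2 chooses B → P1 gets 3
P1 chooses R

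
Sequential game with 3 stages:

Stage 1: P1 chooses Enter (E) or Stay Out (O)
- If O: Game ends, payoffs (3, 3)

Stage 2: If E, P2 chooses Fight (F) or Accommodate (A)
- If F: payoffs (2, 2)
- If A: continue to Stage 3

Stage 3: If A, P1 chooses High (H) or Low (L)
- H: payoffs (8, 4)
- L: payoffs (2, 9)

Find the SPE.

SPE: (E, A, H); Outcome (8, 4)

Work:
Stage 3: P1 chooses H (8 vs 2)
Stage 2: P2: F->2, A->4 (anticipating H). Choose A
Stage 1: P1: O->3, E->8 (anticipating A, H). Choose E
SPE path: E -> A -> H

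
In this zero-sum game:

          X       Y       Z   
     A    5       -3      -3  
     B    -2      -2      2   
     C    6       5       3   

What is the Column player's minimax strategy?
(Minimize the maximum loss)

Column should play Z, value = 3

Work:
Column player minimizes Row's maximum payoff:
Column X: max payoff to Row = 6
Column Y: max payoff to Row = 5
Column Z: max payoff to Row = 3
Minimum is 3, achieved by column Z.
Minimax strategy: Z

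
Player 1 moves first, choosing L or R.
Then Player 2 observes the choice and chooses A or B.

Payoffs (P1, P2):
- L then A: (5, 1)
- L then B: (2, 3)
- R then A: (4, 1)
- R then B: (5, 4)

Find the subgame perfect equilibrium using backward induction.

P1 plays R, P2 plays B after L and B after R; Payoff (5, 4)

Work:
Backward induction:
After L: P2 chooses B → P1 gets 2
After R: P2 chooses B → P1 gets 5
P1 chooses R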